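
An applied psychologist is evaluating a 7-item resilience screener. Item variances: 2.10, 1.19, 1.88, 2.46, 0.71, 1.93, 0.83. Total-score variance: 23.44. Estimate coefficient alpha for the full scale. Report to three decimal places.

coefficient alpha = 0.614

Σσᵢ² = 2.10 + 1.19 + 1.88 + 2.46 + 0.71 + 1.93 + 0.83 = 11.10
α = (k/(k−1))·(1 − Σσᵢ²/σ²_total) = (7/6)·(1 − 11.10/23.44) = 0.614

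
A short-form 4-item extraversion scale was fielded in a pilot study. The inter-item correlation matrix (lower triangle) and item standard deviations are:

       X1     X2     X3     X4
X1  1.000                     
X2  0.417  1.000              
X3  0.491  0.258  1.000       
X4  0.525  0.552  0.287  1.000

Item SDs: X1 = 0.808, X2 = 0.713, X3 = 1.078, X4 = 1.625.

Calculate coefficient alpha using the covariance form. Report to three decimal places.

coefficient alpha = 0.694

Σσ²ᵢ = 0.808² + 0.713² + 1.078² + 1.625² = 4.9639
Covariances σ_ij = r_ij · s_i · s_j:
  σ(X1,X2) = 0.417 × 0.808 × 0.713 = 0.2402
  σ(X1,X3) = 0.491 × 0.808 × 1.078 = 0.4277
  σ(X1,X4) = 0.525 × 0.808 × 1.625 = 0.6893
  σ(X2,X3) = 0.258 × 0.713 × 1.078 = 0.1983
  σ(X2,X4) = 0.552 × 0.713 × 1.625 = 0.6396
  σ(X3,X4) = 0.287 × 1.078 × 1.625 = 0.5028
σ²_T = Σσ²ᵢ + 2·Σσ_ij = 4.9639 + 2 × 2.6979 = 10.3597
α = (4/3)·(1 − 4.9639/10.3597) = 0.694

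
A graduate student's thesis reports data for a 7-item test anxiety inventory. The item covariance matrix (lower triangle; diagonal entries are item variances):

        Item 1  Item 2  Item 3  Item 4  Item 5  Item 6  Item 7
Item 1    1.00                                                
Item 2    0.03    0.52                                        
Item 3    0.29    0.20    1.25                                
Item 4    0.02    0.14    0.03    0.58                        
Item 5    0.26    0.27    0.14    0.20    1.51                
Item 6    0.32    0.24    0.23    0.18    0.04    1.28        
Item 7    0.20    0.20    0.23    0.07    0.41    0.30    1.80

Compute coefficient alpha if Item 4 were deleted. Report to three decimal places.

Remaining items: Item 1, Item 2, Item 3, Item 5, Item 6, Item 7 (k = 6).
Σσᵢ² = 1.00 + 0.52 + 1.25 + 1.51 + 1.28 + 1.80 = 7.36
σ²_total = 7.36 + 2 × 3.36 = 14.08
α (item deleted) = (6/5)·(1 − 7.36/14.08) = 0.573

coefficient alpha = 0.573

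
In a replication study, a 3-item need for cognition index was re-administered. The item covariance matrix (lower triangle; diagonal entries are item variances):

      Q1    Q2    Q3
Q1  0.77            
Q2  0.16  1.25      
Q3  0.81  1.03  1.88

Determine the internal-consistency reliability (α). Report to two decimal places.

Σσᵢ² = 0.77 + 1.25 + 1.88 = 3.90
Sum of off-diagonal covariances = 2.00
σ²_T = 3.90 + 2 × 2.00 = 7.90
α = (k/(k−1))·(1 − Σσᵢ²/σ²_T) = (3/2)·(1 − 3.90/7.90) = 0.76

α = 0.76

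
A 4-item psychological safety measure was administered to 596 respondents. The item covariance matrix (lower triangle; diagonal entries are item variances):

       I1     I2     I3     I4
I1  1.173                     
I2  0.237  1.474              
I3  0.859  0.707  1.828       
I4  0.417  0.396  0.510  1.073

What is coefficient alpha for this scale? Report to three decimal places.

ΣVar(i) = 1.173 + 1.474 + 1.828 + 1.073 = 5.548
Sum of off-diagonal covariances = 3.126
σ²_T = 5.548 + 2 × 3.126 = 11.800
α = (k/(k−1))·(1 − ΣVar(i)/σ²_T) = (4/3)·(1 − 5.548/11.800) = 0.706

α = 0.706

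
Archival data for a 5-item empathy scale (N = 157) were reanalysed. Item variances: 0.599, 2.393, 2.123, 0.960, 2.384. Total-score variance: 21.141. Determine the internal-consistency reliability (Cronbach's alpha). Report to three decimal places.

α = 0.750

Σσ²ᵢ = 0.599 + 2.393 + 2.123 + 0.960 + 2.384 = 8.459
α = (k/(k−1))·(1 − Σσ²ᵢ/total variance) = (5/4)·(1 − 8.459/21.141) = 0.750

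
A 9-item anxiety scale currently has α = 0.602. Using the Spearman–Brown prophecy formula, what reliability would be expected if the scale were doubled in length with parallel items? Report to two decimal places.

predicted reliability = 0.75

Length factor m = 2
α' = m·α / (1 + (m−1)·α)
   = 2 × 0.602 / (1 + (2 − 1) × 0.602)
   = 1.2040 / 1.6020 = 0.75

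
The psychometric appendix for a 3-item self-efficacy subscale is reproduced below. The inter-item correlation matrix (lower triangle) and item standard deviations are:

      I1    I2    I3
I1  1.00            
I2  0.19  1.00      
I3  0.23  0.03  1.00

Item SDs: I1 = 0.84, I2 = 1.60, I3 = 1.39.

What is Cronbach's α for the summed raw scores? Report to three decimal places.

Cronbach's α = 0.278

Σσ²ᵢ = 0.84² + 1.60² + 1.39² = 5.1977
Covariances σ_ij = r_ij · s_i · s_j:
  σ(I1,I2) = 0.19 × 0.84 × 1.60 = 0.2554
  σ(I1,I3) = 0.23 × 0.84 × 1.39 = 0.2685
  σ(I2,I3) = 0.03 × 1.60 × 1.39 = 0.0667
σ²_T = Σσ²ᵢ + 2·Σσ_ij = 5.1977 + 2 × 0.5906 = 6.3789
α = (3/2)·(1 − 5.1977/6.3789) = 0.278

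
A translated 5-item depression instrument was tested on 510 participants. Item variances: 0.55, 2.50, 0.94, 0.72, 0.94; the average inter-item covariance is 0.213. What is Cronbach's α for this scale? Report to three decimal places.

ΣVar(i) = 0.55 + 2.50 + 0.94 + 0.72 + 0.94 = 5.65
Sum of the 10 distinct covariances = 10 × 0.213 = 2.130
σ²_total = ΣVar(i) + 2·Σcov = 5.65 + 2 × 2.130 = 9.910
α = (5/4)·(1 − 5.65/9.910) = 0.537

Cronbach's α = 0.537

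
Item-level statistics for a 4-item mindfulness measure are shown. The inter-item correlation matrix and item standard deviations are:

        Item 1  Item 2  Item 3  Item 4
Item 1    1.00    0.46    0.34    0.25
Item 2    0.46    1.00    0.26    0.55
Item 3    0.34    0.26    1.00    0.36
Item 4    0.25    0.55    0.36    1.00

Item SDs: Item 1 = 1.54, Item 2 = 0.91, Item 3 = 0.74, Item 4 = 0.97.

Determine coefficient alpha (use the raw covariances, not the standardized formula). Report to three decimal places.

coefficient alpha = 0.664

Σσ²ᵢ = 1.54² + 0.91² + 0.74² + 0.97² = 4.6882
Covariances σ_ij = r_ij · s_i · s_j:
  σ(Item 1,Item 2) = 0.46 × 1.54 × 0.91 = 0.6446
  σ(Item 1,Item 3) = 0.34 × 1.54 × 0.74 = 0.3875
  σ(Item 1,Item 4) = 0.25 × 1.54 × 0.97 = 0.3735
  σ(Item 2,Item 3) = 0.26 × 0.91 × 0.74 = 0.1751
  σ(Item 2,Item 4) = 0.55 × 0.91 × 0.97 = 0.4855
  σ(Item 3,Item 4) = 0.36 × 0.74 × 0.97 = 0.2584
σ²_T = Σσ²ᵢ + 2·Σσ_ij = 4.6882 + 2 × 2.3246 = 9.3374
α = (4/3)·(1 − 4.6882/9.3374) = 0.664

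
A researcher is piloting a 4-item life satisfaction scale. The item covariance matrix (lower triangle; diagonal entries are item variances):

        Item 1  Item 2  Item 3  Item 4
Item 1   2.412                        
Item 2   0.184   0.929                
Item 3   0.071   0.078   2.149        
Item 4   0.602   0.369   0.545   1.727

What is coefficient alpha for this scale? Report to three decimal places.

Σσᵢ² = 2.412 + 0.929 + 2.149 + 1.727 = 7.217
Sum of off-diagonal covariances = 1.849
σ²_total = 7.217 + 2 × 1.849 = 10.915
α = (k/(k−1))·(1 − Σσᵢ²/σ²_total) = (4/3)·(1 − 7.217/10.915) = 0.452

α = 0.452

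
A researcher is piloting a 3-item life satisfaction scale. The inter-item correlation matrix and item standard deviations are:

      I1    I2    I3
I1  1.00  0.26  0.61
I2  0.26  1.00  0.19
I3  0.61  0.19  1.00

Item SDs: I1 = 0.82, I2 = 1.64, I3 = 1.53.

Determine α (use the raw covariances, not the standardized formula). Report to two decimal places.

α = 0.54

Σσ²ᵢ = 0.82² + 1.64² + 1.53² = 5.7029
Covariances σ_ij = r_ij · s_i · s_j:
  σ(I1,I2) = 0.26 × 0.82 × 1.64 = 0.3496
  σ(I1,I3) = 0.61 × 0.82 × 1.53 = 0.7653
  σ(I2,I3) = 0.19 × 1.64 × 1.53 = 0.4767
σ²_T = Σσ²ᵢ + 2·Σσ_ij = 5.7029 + 2 × 1.5916 = 8.8861
α = (3/2)·(1 − 5.7029/8.8861) = 0.54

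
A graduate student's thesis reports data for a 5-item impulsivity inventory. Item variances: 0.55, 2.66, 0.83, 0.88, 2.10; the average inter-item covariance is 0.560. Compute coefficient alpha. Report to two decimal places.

Σσ²ᵢ = 0.55 + 2.66 + 0.83 + 0.88 + 2.10 = 7.02
Sum of the 10 distinct covariances = 10 × 0.560 = 5.600
Var(T) = Σσ²ᵢ + 2·Σcov = 7.02 + 2 × 5.600 = 18.220
α = (5/4)·(1 − 7.02/18.220) = 0.77

α = 0.77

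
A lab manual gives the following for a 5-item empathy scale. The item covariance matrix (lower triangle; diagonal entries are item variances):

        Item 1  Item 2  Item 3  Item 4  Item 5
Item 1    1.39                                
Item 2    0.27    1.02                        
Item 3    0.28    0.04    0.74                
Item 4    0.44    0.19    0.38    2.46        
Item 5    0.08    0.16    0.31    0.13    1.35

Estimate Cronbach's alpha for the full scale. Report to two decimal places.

α = 0.49

Σσ²ᵢ = 1.39 + 1.02 + 0.74 + 2.46 + 1.35 = 6.96
Sum of the distinct covariances = 2.28
total variance = 6.96 + 2 × 2.28 = 11.52
α = (k/(k−1))·(1 − Σσ²ᵢ/total variance) = (5/4)·(1 − 6.96/11.52) = 0.49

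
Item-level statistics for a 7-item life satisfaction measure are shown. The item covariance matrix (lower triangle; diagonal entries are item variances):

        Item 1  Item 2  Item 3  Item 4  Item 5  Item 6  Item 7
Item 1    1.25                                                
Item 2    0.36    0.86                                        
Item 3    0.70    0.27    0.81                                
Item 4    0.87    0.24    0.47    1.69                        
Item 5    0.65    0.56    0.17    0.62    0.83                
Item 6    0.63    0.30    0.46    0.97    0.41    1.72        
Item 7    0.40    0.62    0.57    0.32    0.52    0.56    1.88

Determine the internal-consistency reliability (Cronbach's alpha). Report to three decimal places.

Σσᵢ² = 1.25 + 0.86 + 0.81 + 1.69 + 0.83 + 1.72 + 1.88 = 9.04
Σ_{i<j} σ_ij = 10.67
σ²_total = 9.04 + 2 × 10.67 = 30.38
α = (k/(k−1))·(1 − Σσᵢ²/σ²_total) = (7/6)·(1 − 9.04/30.38) = 0.820

Cronbach's alpha = 0.820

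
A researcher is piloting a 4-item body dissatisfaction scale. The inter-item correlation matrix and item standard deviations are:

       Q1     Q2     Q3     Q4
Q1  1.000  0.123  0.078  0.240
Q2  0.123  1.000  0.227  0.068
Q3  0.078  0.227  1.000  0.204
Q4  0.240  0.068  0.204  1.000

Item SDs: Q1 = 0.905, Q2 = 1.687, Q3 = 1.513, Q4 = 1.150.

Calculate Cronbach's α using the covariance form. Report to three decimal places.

Σσ²ᵢ = 0.905² + 1.687² + 1.513² + 1.150² = 7.2767
Covariances σ_ij = r_ij · s_i · s_j:
  σ(Q1,Q2) = 0.123 × 0.905 × 1.687 = 0.1878
  σ(Q1,Q3) = 0.078 × 0.905 × 1.513 = 0.1068
  σ(Q1,Q4) = 0.240 × 0.905 × 1.150 = 0.2498
  σ(Q2,Q3) = 0.227 × 1.687 × 1.513 = 0.5794
  σ(Q2,Q4) = 0.068 × 1.687 × 1.150 = 0.1319
  σ(Q3,Q4) = 0.204 × 1.513 × 1.150 = 0.3549
σ²_T = Σσ²ᵢ + 2·Σσ_ij = 7.2767 + 2 × 1.6106 = 10.4979
α = (4/3)·(1 − 7.2767/10.4979) = 0.409

α = 0.409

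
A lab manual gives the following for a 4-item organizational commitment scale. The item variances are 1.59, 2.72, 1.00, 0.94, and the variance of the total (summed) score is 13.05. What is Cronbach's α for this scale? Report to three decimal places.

Cronbach's α = 0.695

sum of item variances = 1.59 + 2.72 + 1.00 + 0.94 = 6.25
α = (k/(k−1))·(1 − sum of item variances/total variance) = (4/3)·(1 − 6.25/13.05) = 0.695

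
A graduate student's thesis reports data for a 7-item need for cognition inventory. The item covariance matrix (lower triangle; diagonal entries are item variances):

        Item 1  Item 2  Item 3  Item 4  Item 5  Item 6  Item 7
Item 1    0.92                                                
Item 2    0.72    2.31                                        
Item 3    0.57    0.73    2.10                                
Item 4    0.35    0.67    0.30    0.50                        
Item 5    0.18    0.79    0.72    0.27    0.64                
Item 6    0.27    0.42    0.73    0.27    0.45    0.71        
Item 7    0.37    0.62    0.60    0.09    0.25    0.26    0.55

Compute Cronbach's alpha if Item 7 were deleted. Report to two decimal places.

Cronbach's alpha = 0.81

Remaining items: Item 1, Item 2, Item 3, Item 4, Item 5, Item 6 (k = 6).
sum of item variances = 0.92 + 2.31 + 2.10 + 0.50 + 0.64 + 0.71 = 7.18
Var(T) = 7.18 + 2 × 7.44 = 22.06
α (item deleted) = (6/5)·(1 − 7.18/22.06) = 0.81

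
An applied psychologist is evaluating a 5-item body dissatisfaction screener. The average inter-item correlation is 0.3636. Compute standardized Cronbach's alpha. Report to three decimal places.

Standardized α = k·r̄ / (1 + (k−1)·r̄) = 5 × 0.3636 / (1 + 4 × 0.3636)
  = 1.8180 / 2.4544 = 0.741

α = 0.741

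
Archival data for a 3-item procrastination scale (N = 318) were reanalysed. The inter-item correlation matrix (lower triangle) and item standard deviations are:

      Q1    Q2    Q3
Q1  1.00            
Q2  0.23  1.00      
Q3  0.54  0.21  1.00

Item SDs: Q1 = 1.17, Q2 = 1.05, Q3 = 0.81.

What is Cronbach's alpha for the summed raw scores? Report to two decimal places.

Cronbach's alpha = 0.58

Σσ²ᵢ = 1.17² + 1.05² + 0.81² = 3.1275
Covariances σ_ij = r_ij · s_i · s_j:
  σ(Q1,Q2) = 0.23 × 1.17 × 1.05 = 0.2826
  σ(Q1,Q3) = 0.54 × 1.17 × 0.81 = 0.5118
  σ(Q2,Q3) = 0.21 × 1.05 × 0.81 = 0.1786
σ²_T = Σσ²ᵢ + 2·Σσ_ij = 3.1275 + 2 × 0.9730 = 5.0735
α = (3/2)·(1 − 3.1275/5.0735) = 0.58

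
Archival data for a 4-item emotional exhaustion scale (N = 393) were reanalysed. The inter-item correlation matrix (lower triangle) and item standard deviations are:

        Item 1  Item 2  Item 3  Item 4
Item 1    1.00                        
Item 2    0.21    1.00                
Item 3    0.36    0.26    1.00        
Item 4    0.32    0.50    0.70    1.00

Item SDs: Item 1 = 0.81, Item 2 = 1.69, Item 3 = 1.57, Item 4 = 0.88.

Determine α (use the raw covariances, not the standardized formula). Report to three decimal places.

Σσ²ᵢ = 0.81² + 1.69² + 1.57² + 0.88² = 6.7515
Covariances σ_ij = r_ij · s_i · s_j:
  σ(Item 1,Item 2) = 0.21 × 0.81 × 1.69 = 0.2875
  σ(Item 1,Item 3) = 0.36 × 0.81 × 1.57 = 0.4578
  σ(Item 1,Item 4) = 0.32 × 0.81 × 0.88 = 0.2281
  σ(Item 2,Item 3) = 0.26 × 1.69 × 1.57 = 0.6899
  σ(Item 2,Item 4) = 0.50 × 1.69 × 0.88 = 0.7436
  σ(Item 3,Item 4) = 0.70 × 1.57 × 0.88 = 0.9671
σ²_T = Σσ²ᵢ + 2·Σσ_ij = 6.7515 + 2 × 3.3740 = 13.4995
α = (4/3)·(1 − 6.7515/13.4995) = 0.666

α = 0.666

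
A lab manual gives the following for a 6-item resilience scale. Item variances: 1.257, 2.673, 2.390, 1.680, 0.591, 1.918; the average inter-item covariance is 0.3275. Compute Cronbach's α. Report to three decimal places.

sum of item variances = 1.257 + 2.673 + 2.390 + 1.680 + 0.591 + 1.918 = 10.509
Sum of the 15 distinct covariances = 15 × 0.3275 = 4.9125
σ²_T = sum of item variances + 2·Σcov = 10.509 + 2 × 4.9125 = 20.3340
α = (6/5)·(1 − 10.509/20.3340) = 0.580

α = 0.580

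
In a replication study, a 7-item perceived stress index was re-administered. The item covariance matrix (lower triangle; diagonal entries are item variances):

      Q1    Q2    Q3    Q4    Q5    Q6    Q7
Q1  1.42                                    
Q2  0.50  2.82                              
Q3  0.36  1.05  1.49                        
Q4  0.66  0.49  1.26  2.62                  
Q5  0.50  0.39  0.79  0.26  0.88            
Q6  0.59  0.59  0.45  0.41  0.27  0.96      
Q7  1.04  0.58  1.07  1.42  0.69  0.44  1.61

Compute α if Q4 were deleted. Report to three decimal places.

Remaining items: Q1, Q2, Q3, Q5, Q6, Q7 (k = 6).
Σσ²ᵢ = 1.42 + 2.82 + 1.49 + 0.88 + 0.96 + 1.61 = 9.18
σ²_T = 9.18 + 2 × 9.31 = 27.80
α (item deleted) = (6/5)·(1 − 9.18/27.80) = 0.804

α = 0.804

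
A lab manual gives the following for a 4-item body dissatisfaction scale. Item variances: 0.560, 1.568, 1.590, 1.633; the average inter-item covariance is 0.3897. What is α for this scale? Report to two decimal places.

ΣVar(i) = 0.560 + 1.568 + 1.590 + 1.633 = 5.351
Sum of the 6 distinct covariances = 6 × 0.3897 = 2.3382
σ²_T = ΣVar(i) + 2·Σcov = 5.351 + 2 × 2.3382 = 10.0274
α = (4/3)·(1 − 5.351/10.0274) = 0.62

α = 0.62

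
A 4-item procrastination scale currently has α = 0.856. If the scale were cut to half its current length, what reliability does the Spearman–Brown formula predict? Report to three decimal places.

predicted reliability = 0.748

Length factor m = 1/2
α' = m·α / (1 − (1−m)·α)
   = 1/2 × 0.856 / (1 − (1 − 1/2) × 0.856)
   = 0.4280 / 0.5720 = 0.748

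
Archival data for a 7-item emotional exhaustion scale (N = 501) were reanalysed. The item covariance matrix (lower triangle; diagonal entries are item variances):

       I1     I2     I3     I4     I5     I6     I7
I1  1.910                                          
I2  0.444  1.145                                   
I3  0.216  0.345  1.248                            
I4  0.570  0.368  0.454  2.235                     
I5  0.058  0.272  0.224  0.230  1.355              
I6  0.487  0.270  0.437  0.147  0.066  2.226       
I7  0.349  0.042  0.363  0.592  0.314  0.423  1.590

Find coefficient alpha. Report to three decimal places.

sum of item variances = 1.910 + 1.145 + 1.248 + 2.235 + 1.355 + 2.226 + 1.590 = 11.709
Σ_{i<j} σ_ij = 6.671
σ²_total = 11.709 + 2 × 6.671 = 25.051
α = (k/(k−1))·(1 − sum of item variances/σ²_total) = (7/6)·(1 − 11.709/25.051) = 0.621

α = 0.621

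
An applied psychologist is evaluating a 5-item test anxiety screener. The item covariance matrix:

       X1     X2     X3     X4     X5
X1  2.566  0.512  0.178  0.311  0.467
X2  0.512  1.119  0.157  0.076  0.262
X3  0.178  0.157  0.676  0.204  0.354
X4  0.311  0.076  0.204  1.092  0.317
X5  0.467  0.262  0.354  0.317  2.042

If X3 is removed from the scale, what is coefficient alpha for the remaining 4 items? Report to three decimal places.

α = 0.484

Remaining items: X1, X2, X4, X5 (k = 4).
Σσ²ᵢ = 2.566 + 1.119 + 1.092 + 2.042 = 6.819
total variance = 6.819 + 2 × 1.945 = 10.709
α (item deleted) = (4/3)·(1 − 6.819/10.709) = 0.484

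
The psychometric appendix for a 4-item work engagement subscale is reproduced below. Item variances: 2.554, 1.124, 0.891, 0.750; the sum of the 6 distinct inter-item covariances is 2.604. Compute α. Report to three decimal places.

α = 0.660

Σσᵢ² = 2.554 + 1.124 + 0.891 + 0.750 = 5.319
Sum of distinct covariances = 2.604
total variance = Σσᵢ² + 2·Σcov = 5.319 + 2 × 2.604 = 10.527
α = (4/3)·(1 − 5.319/10.527) = 0.660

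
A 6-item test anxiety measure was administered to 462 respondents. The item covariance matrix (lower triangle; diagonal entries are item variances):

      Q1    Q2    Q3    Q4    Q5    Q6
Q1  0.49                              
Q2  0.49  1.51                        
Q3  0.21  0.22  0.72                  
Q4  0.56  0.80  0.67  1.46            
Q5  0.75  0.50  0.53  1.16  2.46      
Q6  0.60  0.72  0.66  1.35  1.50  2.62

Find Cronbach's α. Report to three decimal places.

sum of item variances = 0.49 + 1.51 + 0.72 + 1.46 + 2.46 + 2.62 = 9.26
Sum of the distinct covariances = 10.72
Var(T) = 9.26 + 2 × 10.72 = 30.70
α = (k/(k−1))·(1 − sum of item variances/Var(T)) = (6/5)·(1 − 9.26/30.70) = 0.838

α = 0.838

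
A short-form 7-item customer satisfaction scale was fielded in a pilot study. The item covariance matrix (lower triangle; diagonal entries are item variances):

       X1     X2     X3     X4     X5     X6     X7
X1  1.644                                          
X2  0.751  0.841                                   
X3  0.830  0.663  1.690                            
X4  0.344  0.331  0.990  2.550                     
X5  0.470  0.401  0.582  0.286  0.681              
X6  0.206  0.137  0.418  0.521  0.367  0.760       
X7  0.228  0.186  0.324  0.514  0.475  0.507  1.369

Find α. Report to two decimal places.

sum of item variances = 1.644 + 0.841 + 1.690 + 2.550 + 0.681 + 0.760 + 1.369 = 9.535
Sum of the distinct covariances = 9.531
Var(T) = 9.535 + 2 × 9.531 = 28.597
α = (k/(k−1))·(1 − sum of item variances/Var(T)) = (7/6)·(1 − 9.535/28.597) = 0.78

α = 0.78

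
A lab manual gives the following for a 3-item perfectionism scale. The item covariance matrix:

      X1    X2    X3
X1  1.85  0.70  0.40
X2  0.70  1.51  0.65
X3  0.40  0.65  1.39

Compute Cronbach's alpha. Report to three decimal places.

sum of item variances = 1.85 + 1.51 + 1.39 = 4.75
Σ_{i<j} σ_ij = 1.75
σ²_total = 4.75 + 2 × 1.75 = 8.25
α = (k/(k−1))·(1 − sum of item variances/σ²_total) = (3/2)·(1 − 4.75/8.25) = 0.636

Cronbach's alpha = 0.636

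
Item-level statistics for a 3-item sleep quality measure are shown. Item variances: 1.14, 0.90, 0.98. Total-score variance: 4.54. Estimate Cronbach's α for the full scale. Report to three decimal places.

Cronbach's α = 0.502

ΣVar(i) = 1.14 + 0.90 + 0.98 = 3.02
α = (k/(k−1))·(1 − ΣVar(i)/σ²_total) = (3/2)·(1 − 3.02/4.54) = 0.502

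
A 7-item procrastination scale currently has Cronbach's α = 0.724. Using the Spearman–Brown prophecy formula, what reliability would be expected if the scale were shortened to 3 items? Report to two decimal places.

predicted reliability = 0.53

Length factor m = 3/7 = 0.4286
α' = m·α / (1 − (1−m)·α)
   = 3/7 × 0.724 / (1 − (1 − 3/7) × 0.724)
   = 0.3103 / 0.5863 = 0.53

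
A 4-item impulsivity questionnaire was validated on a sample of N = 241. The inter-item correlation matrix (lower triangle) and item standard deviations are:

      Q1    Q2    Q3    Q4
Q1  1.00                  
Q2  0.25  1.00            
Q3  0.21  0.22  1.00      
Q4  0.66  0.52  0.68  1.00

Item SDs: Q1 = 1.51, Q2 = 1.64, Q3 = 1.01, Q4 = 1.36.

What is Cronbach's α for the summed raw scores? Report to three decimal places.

Σσ²ᵢ = 1.51² + 1.64² + 1.01² + 1.36² = 7.8394
Covariances σ_ij = r_ij · s_i · s_j:
  σ(Q1,Q2) = 0.25 × 1.51 × 1.64 = 0.6191
  σ(Q1,Q3) = 0.21 × 1.51 × 1.01 = 0.3203
  σ(Q1,Q4) = 0.66 × 1.51 × 1.36 = 1.3554
  σ(Q2,Q3) = 0.22 × 1.64 × 1.01 = 0.3644
  σ(Q2,Q4) = 0.52 × 1.64 × 1.36 = 1.1598
  σ(Q3,Q4) = 0.68 × 1.01 × 1.36 = 0.9340
σ²_T = Σσ²ᵢ + 2·Σσ_ij = 7.8394 + 2 × 4.7530 = 17.3454
α = (4/3)·(1 − 7.8394/17.3454) = 0.731

α = 0.731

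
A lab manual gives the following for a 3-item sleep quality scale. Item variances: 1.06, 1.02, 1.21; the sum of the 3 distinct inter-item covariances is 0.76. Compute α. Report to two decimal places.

ΣVar(i) = 1.06 + 1.02 + 1.21 = 3.29
Sum of distinct covariances = 0.76
Var(T) = ΣVar(i) + 2·Σcov = 3.29 + 2 × 0.76 = 4.81
α = (3/2)·(1 − 3.29/4.81) = 0.47

α = 0.47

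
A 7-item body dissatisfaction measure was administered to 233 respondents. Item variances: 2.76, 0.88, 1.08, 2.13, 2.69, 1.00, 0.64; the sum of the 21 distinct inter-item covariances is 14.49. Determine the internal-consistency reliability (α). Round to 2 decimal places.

Σσ²ᵢ = 2.76 + 0.88 + 1.08 + 2.13 + 2.69 + 1.00 + 0.64 = 11.18
Sum of distinct covariances = 14.49
σ²_T = Σσ²ᵢ + 2·Σcov = 11.18 + 2 × 14.49 = 40.16
α = (7/6)·(1 − 11.18/40.16) = 0.84

α = 0.84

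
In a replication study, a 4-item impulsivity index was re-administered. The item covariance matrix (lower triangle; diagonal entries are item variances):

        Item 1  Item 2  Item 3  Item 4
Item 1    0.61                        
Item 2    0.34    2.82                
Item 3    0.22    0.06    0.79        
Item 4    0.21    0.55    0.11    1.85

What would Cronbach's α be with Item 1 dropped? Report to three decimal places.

Remaining items: Item 2, Item 3, Item 4 (k = 3).
sum of item variances = 2.82 + 0.79 + 1.85 = 5.46
total variance = 5.46 + 2 × 0.72 = 6.90
α (item deleted) = (3/2)·(1 − 5.46/6.90) = 0.313

α = 0.313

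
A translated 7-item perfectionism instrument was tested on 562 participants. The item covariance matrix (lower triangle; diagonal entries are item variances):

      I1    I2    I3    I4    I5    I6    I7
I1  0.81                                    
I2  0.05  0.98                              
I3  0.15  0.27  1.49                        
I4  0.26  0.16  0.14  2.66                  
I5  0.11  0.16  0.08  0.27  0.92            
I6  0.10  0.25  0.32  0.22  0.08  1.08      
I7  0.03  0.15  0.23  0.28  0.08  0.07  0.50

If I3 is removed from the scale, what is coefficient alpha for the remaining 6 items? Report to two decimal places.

Remaining items: I1, I2, I4, I5, I6, I7 (k = 6).
Σσᵢ² = 0.81 + 0.98 + 2.66 + 0.92 + 1.08 + 0.50 = 6.95
σ²_T = 6.95 + 2 × 2.27 = 11.49
α (item deleted) = (6/5)·(1 − 6.95/11.49) = 0.47

coefficient alpha = 0.47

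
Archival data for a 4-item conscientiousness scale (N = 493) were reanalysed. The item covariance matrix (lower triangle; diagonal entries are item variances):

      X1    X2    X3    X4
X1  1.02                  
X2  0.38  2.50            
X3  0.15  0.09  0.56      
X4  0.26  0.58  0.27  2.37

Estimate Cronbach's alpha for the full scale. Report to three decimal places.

Cronbach's alpha = 0.466

ΣVar(i) = 1.02 + 2.50 + 0.56 + 2.37 = 6.45
Σ_{i<j} σ_ij = 1.73
total variance = 6.45 + 2 × 1.73 = 9.91
α = (k/(k−1))·(1 − ΣVar(i)/total variance) = (4/3)·(1 − 6.45/9.91) = 0.466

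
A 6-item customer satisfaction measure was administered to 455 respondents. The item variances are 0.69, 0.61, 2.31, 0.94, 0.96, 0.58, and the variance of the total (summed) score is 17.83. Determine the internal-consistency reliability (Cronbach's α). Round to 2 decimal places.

ΣVar(i) = 0.69 + 0.61 + 2.31 + 0.94 + 0.96 + 0.58 = 6.09
α = (k/(k−1))·(1 − ΣVar(i)/Var(T)) = (6/5)·(1 − 6.09/17.83) = 0.79

α = 0.79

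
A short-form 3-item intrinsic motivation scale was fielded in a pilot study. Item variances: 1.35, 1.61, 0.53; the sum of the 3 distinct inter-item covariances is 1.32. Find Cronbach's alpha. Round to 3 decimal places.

α = 0.646

ΣVar(i) = 1.35 + 1.61 + 0.53 = 3.49
Sum of distinct covariances = 1.32
σ²_T = ΣVar(i) + 2·Σcov = 3.49 + 2 × 1.32 = 6.13
α = (3/2)·(1 − 3.49/6.13) = 0.646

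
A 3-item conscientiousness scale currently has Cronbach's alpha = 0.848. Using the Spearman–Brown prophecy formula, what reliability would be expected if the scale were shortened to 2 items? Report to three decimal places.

Length factor m = 2/3 = 0.6667
α' = m·α / (1 − (1−m)·α)
   = 2/3 × 0.848 / (1 − (1 − 2/3) × 0.848)
   = 0.5653 / 0.7173 = 0.788

predicted reliability = 0.788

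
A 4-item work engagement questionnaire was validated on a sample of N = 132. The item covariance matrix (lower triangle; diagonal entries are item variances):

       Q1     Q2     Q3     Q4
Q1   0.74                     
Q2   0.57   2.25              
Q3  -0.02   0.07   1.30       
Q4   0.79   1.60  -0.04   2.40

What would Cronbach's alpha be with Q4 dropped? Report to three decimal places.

Cronbach's alpha = 0.336

Remaining items: Q1, Q2, Q3 (k = 3).
sum of item variances = 0.74 + 2.25 + 1.30 = 4.29
σ²_total = 4.29 + 2 × 0.62 = 5.53
α (item deleted) = (3/2)·(1 − 4.29/5.53) = 0.336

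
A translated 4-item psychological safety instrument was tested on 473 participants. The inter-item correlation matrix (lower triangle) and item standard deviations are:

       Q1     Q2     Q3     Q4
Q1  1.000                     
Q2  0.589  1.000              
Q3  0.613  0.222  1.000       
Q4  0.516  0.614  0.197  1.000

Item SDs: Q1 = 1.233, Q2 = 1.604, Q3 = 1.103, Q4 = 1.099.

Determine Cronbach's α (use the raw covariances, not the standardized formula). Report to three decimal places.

α = 0.767

Σσ²ᵢ = 1.233² + 1.604² + 1.103² + 1.099² = 6.5175
Covariances σ_ij = r_ij · s_i · s_j:
  σ(Q1,Q2) = 0.589 × 1.233 × 1.604 = 1.1649
  σ(Q1,Q3) = 0.613 × 1.233 × 1.103 = 0.8337
  σ(Q1,Q4) = 0.516 × 1.233 × 1.099 = 0.6992
  σ(Q2,Q3) = 0.222 × 1.604 × 1.103 = 0.3928
  σ(Q2,Q4) = 0.614 × 1.604 × 1.099 = 1.0824
  σ(Q3,Q4) = 0.197 × 1.103 × 1.099 = 0.2388
σ²_T = Σσ²ᵢ + 2·Σσ_ij = 6.5175 + 2 × 4.4118 = 15.3411
α = (4/3)·(1 − 6.5175/15.3411) = 0.767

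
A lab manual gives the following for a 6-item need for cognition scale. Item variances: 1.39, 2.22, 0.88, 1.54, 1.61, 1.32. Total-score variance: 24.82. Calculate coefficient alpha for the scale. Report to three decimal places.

α = 0.767

ΣVar(i) = 1.39 + 2.22 + 0.88 + 1.54 + 1.61 + 1.32 = 8.96
α = (k/(k−1))·(1 − ΣVar(i)/σ²_total) = (6/5)·(1 − 8.96/24.82) = 0.767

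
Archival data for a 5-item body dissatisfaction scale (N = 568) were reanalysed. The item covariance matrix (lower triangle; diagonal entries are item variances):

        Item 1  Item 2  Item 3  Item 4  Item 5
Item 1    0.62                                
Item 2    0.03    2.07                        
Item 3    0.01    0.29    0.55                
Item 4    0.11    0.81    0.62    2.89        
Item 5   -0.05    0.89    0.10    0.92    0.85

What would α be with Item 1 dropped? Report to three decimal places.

Remaining items: Item 2, Item 3, Item 4, Item 5 (k = 4).
sum of item variances = 2.07 + 0.55 + 2.89 + 0.85 = 6.36
σ²_T = 6.36 + 2 × 3.63 = 13.62
α (item deleted) = (4/3)·(1 − 6.36/13.62) = 0.711

α = 0.711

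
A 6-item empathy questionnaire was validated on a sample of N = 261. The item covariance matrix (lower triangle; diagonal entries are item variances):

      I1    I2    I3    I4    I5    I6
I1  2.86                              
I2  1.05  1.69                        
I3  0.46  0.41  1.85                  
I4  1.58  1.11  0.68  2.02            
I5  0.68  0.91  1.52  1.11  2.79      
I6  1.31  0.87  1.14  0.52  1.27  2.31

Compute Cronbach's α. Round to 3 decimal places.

Cronbach's α = 0.821

Σσᵢ² = 2.86 + 1.69 + 1.85 + 2.02 + 2.79 + 2.31 = 13.52
Σ_{i<j} σ_ij = 14.62
total variance = 13.52 + 2 × 14.62 = 42.76
α = (k/(k−1))·(1 − Σσᵢ²/total variance) = (6/5)·(1 − 13.52/42.76) = 0.821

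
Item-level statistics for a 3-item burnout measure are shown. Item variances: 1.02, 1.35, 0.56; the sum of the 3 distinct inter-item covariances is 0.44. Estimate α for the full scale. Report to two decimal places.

α = 0.35

sum of item variances = 1.02 + 1.35 + 0.56 = 2.93
Sum of distinct covariances = 0.44
Var(T) = sum of item variances + 2·Σcov = 2.93 + 2 × 0.44 = 3.81
α = (3/2)·(1 − 2.93/3.81) = 0.35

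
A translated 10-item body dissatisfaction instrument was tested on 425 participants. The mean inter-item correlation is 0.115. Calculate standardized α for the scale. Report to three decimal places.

standardized α = 0.565

Standardized α = k·r̄ / (1 + (k−1)·r̄) = 10 × 0.115 / (1 + 9 × 0.115)
  = 1.1500 / 2.0350 = 0.565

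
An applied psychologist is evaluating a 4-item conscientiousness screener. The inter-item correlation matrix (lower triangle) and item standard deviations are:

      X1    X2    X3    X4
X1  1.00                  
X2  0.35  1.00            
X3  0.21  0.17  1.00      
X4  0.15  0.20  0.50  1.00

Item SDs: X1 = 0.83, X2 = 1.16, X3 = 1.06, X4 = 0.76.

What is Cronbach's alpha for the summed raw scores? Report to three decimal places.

Σσ²ᵢ = 0.83² + 1.16² + 1.06² + 0.76² = 3.7357
Covariances σ_ij = r_ij · s_i · s_j:
  σ(X1,X2) = 0.35 × 0.83 × 1.16 = 0.3370
  σ(X1,X3) = 0.21 × 0.83 × 1.06 = 0.1848
  σ(X1,X4) = 0.15 × 0.83 × 0.76 = 0.0946
  σ(X2,X3) = 0.17 × 1.16 × 1.06 = 0.2090
  σ(X2,X4) = 0.20 × 1.16 × 0.76 = 0.1763
  σ(X3,X4) = 0.50 × 1.06 × 0.76 = 0.4028
σ²_T = Σσ²ᵢ + 2·Σσ_ij = 3.7357 + 2 × 1.4045 = 6.5447
α = (4/3)·(1 − 3.7357/6.5447) = 0.572

α = 0.572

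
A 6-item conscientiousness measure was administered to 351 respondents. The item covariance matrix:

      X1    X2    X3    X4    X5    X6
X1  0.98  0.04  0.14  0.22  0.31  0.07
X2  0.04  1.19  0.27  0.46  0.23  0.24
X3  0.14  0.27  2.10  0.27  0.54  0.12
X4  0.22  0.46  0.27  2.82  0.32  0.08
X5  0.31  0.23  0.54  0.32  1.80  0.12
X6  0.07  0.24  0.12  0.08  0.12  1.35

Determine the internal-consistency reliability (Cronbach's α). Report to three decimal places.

Σσ²ᵢ = 0.98 + 1.19 + 2.10 + 2.82 + 1.80 + 1.35 = 10.24
Σ_{i<j} σ_ij = 3.43
total variance = 10.24 + 2 × 3.43 = 17.10
α = (k/(k−1))·(1 − Σσ²ᵢ/total variance) = (6/5)·(1 − 10.24/17.10) = 0.481

Cronbach's α = 0.481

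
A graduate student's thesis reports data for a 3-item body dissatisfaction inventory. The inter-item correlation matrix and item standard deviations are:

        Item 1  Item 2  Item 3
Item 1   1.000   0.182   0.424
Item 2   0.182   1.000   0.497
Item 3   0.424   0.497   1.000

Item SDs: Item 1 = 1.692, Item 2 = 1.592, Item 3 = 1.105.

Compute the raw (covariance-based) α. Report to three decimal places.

α = 0.592

Σσ²ᵢ = 1.692² + 1.592² + 1.105² = 6.6184
Covariances σ_ij = r_ij · s_i · s_j:
  σ(Item 1,Item 2) = 0.182 × 1.692 × 1.592 = 0.4902
  σ(Item 1,Item 3) = 0.424 × 1.692 × 1.105 = 0.7927
  σ(Item 2,Item 3) = 0.497 × 1.592 × 1.105 = 0.8743
σ²_T = Σσ²ᵢ + 2·Σσ_ij = 6.6184 + 2 × 2.1572 = 10.9328
α = (3/2)·(1 − 6.6184/10.9328) = 0.592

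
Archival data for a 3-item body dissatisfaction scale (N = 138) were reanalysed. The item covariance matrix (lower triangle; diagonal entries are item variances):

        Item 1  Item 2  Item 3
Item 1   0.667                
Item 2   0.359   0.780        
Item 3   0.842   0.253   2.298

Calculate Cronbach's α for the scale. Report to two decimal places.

Σσ²ᵢ = 0.667 + 0.780 + 2.298 = 3.745
Sum of the distinct covariances = 1.454
σ²_total = 3.745 + 2 × 1.454 = 6.653
α = (k/(k−1))·(1 − Σσ²ᵢ/σ²_total) = (3/2)·(1 − 3.745/6.653) = 0.66

Cronbach's α = 0.66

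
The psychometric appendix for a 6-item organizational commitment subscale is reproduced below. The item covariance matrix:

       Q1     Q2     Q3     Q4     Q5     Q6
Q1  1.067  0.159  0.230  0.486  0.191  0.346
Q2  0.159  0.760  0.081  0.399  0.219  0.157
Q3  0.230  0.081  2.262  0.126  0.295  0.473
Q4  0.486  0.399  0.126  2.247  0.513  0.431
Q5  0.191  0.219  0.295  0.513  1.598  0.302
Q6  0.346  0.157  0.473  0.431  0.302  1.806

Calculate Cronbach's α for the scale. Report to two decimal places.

α = 0.57

ΣVar(i) = 1.067 + 0.760 + 2.262 + 2.247 + 1.598 + 1.806 = 9.740
Sum of off-diagonal covariances = 4.408
σ²_total = 9.740 + 2 × 4.408 = 18.556
α = (k/(k−1))·(1 − ΣVar(i)/σ²_total) = (6/5)·(1 − 9.740/18.556) = 0.57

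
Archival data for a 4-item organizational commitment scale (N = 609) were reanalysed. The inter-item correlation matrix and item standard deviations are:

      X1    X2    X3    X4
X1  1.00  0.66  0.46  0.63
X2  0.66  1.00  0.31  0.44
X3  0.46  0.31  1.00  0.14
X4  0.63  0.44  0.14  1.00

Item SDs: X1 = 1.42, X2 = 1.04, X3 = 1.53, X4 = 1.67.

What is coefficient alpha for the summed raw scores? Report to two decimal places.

α = 0.74

Σσ²ᵢ = 1.42² + 1.04² + 1.53² + 1.67² = 8.2278
Covariances σ_ij = r_ij · s_i · s_j:
  σ(X1,X2) = 0.66 × 1.42 × 1.04 = 0.9747
  σ(X1,X3) = 0.46 × 1.42 × 1.53 = 0.9994
  σ(X1,X4) = 0.63 × 1.42 × 1.67 = 1.4940
  σ(X2,X3) = 0.31 × 1.04 × 1.53 = 0.4933
  σ(X2,X4) = 0.44 × 1.04 × 1.67 = 0.7642
  σ(X3,X4) = 0.14 × 1.53 × 1.67 = 0.3577
σ²_T = Σσ²ᵢ + 2·Σσ_ij = 8.2278 + 2 × 5.0833 = 18.3944
α = (4/3)·(1 − 8.2278/18.3944) = 0.74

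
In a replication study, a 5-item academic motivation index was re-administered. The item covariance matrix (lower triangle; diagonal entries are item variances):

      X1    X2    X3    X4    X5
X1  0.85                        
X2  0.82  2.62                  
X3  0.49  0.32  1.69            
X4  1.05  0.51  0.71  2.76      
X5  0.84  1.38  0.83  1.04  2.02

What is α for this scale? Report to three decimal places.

α = 0.771

sum of item variances = 0.85 + 2.62 + 1.69 + 2.76 + 2.02 = 9.94
Sum of off-diagonal covariances = 7.99
σ²_total = 9.94 + 2 × 7.99 = 25.92
α = (k/(k−1))·(1 − sum of item variances/σ²_total) = (5/4)·(1 − 9.94/25.92) = 0.771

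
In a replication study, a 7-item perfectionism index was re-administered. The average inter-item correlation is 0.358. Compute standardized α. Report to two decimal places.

Standardized α = k·r̄ / (1 + (k−1)·r̄) = 7 × 0.358 / (1 + 6 × 0.358)
  = 2.5060 / 3.1480 = 0.80

standardized α = 0.80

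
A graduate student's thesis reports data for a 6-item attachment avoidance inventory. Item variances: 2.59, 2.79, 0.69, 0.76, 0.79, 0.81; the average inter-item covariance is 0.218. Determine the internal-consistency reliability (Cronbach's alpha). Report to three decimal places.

Σσᵢ² = 2.59 + 2.79 + 0.69 + 0.76 + 0.79 + 0.81 = 8.43
Sum of the 15 distinct covariances = 15 × 0.218 = 3.270
total variance = Σσᵢ² + 2·Σcov = 8.43 + 2 × 3.270 = 14.970
α = (6/5)·(1 − 8.43/14.970) = 0.524

α = 0.524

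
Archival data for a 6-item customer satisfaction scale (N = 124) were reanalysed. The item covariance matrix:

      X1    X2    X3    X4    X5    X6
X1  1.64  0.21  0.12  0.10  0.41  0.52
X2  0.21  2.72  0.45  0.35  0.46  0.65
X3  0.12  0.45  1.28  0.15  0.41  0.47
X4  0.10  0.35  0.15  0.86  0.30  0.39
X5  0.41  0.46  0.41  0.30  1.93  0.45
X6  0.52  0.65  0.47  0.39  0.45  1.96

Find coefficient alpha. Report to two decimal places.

Σσ²ᵢ = 1.64 + 2.72 + 1.28 + 0.86 + 1.93 + 1.96 = 10.39
Sum of off-diagonal covariances = 5.44
Var(T) = 10.39 + 2 × 5.44 = 21.27
α = (k/(k−1))·(1 − Σσ²ᵢ/Var(T)) = (6/5)·(1 − 10.39/21.27) = 0.61

coefficient alpha = 0.61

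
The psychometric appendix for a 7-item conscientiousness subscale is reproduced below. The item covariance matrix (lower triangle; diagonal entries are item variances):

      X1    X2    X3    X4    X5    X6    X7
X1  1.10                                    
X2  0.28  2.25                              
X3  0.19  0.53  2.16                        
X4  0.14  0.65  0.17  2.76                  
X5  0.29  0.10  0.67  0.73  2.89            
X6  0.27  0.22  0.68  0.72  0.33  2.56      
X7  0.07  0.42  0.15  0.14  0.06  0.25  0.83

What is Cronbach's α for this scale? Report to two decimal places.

sum of item variances = 1.10 + 2.25 + 2.16 + 2.76 + 2.89 + 2.56 + 0.83 = 14.55
Σ_{i<j} σ_ij = 7.06
σ²_T = 14.55 + 2 × 7.06 = 28.67
α = (k/(k−1))·(1 − sum of item variances/σ²_T) = (7/6)·(1 − 14.55/28.67) = 0.57

Cronbach's α = 0.57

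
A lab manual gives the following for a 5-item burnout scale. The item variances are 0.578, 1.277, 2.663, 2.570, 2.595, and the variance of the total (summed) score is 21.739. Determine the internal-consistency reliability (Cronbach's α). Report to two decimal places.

Σσᵢ² = 0.578 + 1.277 + 2.663 + 2.570 + 2.595 = 9.683
α = (k/(k−1))·(1 − Σσᵢ²/total variance) = (5/4)·(1 − 9.683/21.739) = 0.69

α = 0.69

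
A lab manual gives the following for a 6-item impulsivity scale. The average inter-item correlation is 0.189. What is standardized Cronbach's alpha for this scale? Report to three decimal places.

α = 0.583

Standardized α = k·r̄ / (1 + (k−1)·r̄) = 6 × 0.189 / (1 + 5 × 0.189)
  = 1.1340 / 1.9450 = 0.583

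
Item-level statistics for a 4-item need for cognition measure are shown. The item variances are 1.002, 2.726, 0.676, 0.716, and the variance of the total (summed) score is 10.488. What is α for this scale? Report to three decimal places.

α = 0.682

Σσ²ᵢ = 1.002 + 2.726 + 0.676 + 0.716 = 5.120
α = (k/(k−1))·(1 − Σσ²ᵢ/σ²_total) = (4/3)·(1 − 5.120/10.488) = 0.682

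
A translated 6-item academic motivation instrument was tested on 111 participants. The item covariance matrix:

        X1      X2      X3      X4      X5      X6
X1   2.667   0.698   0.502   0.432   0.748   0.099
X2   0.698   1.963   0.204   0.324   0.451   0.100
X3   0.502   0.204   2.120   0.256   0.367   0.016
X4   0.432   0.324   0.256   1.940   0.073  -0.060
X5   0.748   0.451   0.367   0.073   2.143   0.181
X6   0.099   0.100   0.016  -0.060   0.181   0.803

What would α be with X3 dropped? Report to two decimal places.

Remaining items: X1, X2, X4, X5, X6 (k = 5).
ΣVar(i) = 2.667 + 1.963 + 1.940 + 2.143 + 0.803 = 9.516
σ²_total = 9.516 + 2 × 3.046 = 15.608
α (item deleted) = (5/4)·(1 − 9.516/15.608) = 0.49

α = 0.49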